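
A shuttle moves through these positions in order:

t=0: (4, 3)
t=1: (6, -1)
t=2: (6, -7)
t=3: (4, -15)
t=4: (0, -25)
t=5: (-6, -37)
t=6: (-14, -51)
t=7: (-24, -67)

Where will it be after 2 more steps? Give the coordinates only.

(-50, -105)

Taking differences between consecutive positions: (+2, -4), (+0, -6), (-2, -8), (-4, -10), (-6, -12), (-8, -14), (-10, -16). These grow by (-2, -2) each step.
step 8: (-24, -67) + (-12, -18) → (-36, -85)
step 9: (-36, -85) + (-14, -20) → (-50, -105)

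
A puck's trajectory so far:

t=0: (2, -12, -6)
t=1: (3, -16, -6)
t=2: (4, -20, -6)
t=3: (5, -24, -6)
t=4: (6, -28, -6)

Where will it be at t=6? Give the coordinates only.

(8, -36, -6)

Constant displacement of (+1, -4, +0) per step.
step 5: (6, -28, -6) + (+1, -4, +0) → (7, -32, -6)
step 6: (7, -32, -6) + (+1, -4, +0) → (8, -36, -6)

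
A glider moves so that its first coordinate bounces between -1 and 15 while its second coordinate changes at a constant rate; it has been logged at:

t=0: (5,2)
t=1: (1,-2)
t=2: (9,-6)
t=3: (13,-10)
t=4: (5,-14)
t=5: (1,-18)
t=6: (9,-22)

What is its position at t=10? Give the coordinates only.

The first coordinate travels 8 per step and bounces off the walls at -1 and 15.
  step 7: 9 → 13
  step 8: 13 → 5
  step 9: 5 → 1
  step 10: 1 → 9
The second coordinate changes by -4 each step: at step 10 it is -38.

(9,-38)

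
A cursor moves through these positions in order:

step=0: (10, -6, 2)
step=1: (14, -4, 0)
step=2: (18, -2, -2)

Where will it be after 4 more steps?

(34, 6, -10)

Constant displacement of (+4, +2, -2) per step.
step 3: (18, -2, -2) + (+4, +2, -2) → (22, 0, -4)
step 4: (22, 0, -4) + (+4, +2, -2) → (26, 2, -6)
step 5: (26, 2, -6) + (+4, +2, -2) → (30, 4, -8)
step 6: (30, 4, -8) + (+4, +2, -2) → (34, 6, -10)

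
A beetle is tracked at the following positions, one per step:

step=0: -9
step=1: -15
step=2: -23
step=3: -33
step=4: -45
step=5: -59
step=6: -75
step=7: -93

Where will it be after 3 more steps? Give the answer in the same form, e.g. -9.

First differences are -6, -8, -10, -12, -14, -16, -18; their common second difference is -2 (constant acceleration).
step 8: -93 − 20 → -113
step 9: -113 − 22 → -135
step 10: -135 − 24 → -159

-159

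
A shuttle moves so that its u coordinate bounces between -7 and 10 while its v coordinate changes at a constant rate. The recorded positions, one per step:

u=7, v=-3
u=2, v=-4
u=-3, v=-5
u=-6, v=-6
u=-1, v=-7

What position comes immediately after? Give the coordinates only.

The u coordinate reflects between -7 and 10, moving 5 per step.
  step 5: -1 → 4
The v coordinate changes by -1 each step: at step 5 it is -8.

u=4, v=-8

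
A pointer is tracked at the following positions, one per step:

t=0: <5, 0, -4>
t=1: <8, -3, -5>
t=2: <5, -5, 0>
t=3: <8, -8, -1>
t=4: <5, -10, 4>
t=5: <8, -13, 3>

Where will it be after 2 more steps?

<8, -18, 7>

The moves between consecutive positions are <+3, -3, -1>, <-3, -2, +5>, <+3, -3, -1>, <-3, -2, +5>, <+3, -3, -1>; they repeat the 2-cycle [<+3, -3, -1>, <-3, -2, +5>].
step 6: apply <-3, -2, +5> → <5, -15, 8>
step 7: apply <+3, -3, -1> → <8, -18, 7>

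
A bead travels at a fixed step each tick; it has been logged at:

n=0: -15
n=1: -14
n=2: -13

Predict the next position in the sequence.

-12

Each step adds +1 to the position.
step 3: -13 + 1 → -12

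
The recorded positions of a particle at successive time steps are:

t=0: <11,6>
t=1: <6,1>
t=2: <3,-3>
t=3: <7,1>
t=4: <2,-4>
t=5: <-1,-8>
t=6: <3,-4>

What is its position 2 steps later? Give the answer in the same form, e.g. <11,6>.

Differencing gives <-5,-5>, <-3,-4>, <+4,+4>, <-5,-5>, <-3,-4>, <+4,+4>. This is the pattern <-5,-5>, <-3,-4>, <+4,+4> repeated.
step 7: apply <-5,-5> → <-2,-9>
step 8: apply <-3,-4> → <-5,-13>

<-5,-13>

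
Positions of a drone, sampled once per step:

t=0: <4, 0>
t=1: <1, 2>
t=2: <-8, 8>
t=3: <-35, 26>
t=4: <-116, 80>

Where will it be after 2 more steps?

<-1088, 728>

Consecutive displacements <-3, +2>, <-9, +6>, <-27, +18>, <-81, +54> scale by a factor of 3 each step.
step 5: <-116, 80> + <-243, +162> → <-359, 242>
step 6: <-359, 242> + <-729, +486> → <-1088, 728>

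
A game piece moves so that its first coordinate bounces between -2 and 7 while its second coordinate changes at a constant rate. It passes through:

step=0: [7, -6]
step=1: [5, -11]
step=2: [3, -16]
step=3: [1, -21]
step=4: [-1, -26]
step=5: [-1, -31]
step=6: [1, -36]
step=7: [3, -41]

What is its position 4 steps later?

The first coordinate travels 2 per step and bounces off the walls at -2 and 7.
  step 8: 3 → 5
  step 9: 5 → 7
  step 10: 7 → 5
  step 11: 5 → 3
The second coordinate changes by -5 each step: at step 11 it is -61.

[3, -61]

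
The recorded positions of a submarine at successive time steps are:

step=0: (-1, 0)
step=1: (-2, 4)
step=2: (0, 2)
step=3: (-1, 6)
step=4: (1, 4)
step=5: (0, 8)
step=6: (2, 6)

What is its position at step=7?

(1, 10)

Step-to-step displacements: (-1, +4), (+2, -2), (-1, +4), (+2, -2), (-1, +4), (+2, -2) — a repeating cycle of length 2.
step 7: apply (-1, +4) → (1, 10)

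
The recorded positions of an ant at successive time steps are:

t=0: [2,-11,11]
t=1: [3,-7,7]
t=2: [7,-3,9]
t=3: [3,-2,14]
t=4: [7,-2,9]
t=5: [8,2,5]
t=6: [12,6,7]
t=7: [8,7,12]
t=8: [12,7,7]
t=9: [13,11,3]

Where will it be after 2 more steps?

The moves between consecutive positions are [+1,+4,-4], [+4,+4,+2], [-4,+1,+5], [+4,+0,-5], [+1,+4,-4], [+4,+4,+2], [-4,+1,+5], [+4,+0,-5], [+1,+4,-4]; they repeat the 4-cycle [[+1,+4,-4], [+4,+4,+2], [-4,+1,+5], [+4,+0,-5]].
step 10: apply [+4,+4,+2] → [17,15,5]
step 11: apply [-4,+1,+5] → [13,16,10]

[13,16,10]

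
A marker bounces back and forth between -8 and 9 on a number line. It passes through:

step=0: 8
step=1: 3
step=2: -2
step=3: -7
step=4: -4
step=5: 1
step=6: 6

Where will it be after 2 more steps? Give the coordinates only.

The value reflects between -8 and 9, moving 5 per step.
  step 7: 6 → 7
  step 8: 7 → 2

2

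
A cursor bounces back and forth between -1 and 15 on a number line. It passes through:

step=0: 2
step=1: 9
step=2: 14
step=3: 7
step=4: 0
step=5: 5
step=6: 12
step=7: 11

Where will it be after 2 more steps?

The value travels 7 per step and bounces off the walls at -1 and 15.
  step 8: 11 → 4
  step 9: 4 → 1

1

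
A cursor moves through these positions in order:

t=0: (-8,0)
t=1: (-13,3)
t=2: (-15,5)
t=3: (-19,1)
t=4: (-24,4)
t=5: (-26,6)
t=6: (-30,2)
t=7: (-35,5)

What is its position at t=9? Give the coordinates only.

(-41,3)

Step-to-step displacements: (-5,+3), (-2,+2), (-4,-4), (-5,+3), (-2,+2), (-4,-4), (-5,+3) — a repeating cycle of length 3.
step 8: apply (-2,+2) → (-37,7)
step 9: apply (-4,-4) → (-41,3)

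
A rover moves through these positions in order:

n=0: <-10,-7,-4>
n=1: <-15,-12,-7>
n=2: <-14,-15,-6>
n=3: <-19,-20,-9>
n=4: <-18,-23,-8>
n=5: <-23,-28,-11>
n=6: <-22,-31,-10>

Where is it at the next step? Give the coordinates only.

Step-to-step displacements: <-5,-5,-3>, <+1,-3,+1>, <-5,-5,-3>, <+1,-3,+1>, <-5,-5,-3>, <+1,-3,+1> — a repeating cycle of length 2.
step 7: apply <-5,-5,-3> → <-27,-36,-13>

<-27,-36,-13>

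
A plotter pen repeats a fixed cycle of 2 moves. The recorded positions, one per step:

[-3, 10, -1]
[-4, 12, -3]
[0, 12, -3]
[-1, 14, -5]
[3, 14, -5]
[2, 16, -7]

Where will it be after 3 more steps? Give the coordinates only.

Differencing gives [-1, +2, -2], [+4, +0, +0], [-1, +2, -2], [+4, +0, +0], [-1, +2, -2]. This is the pattern [-1, +2, -2], [+4, +0, +0] repeated.
step 6: apply [+4, +0, +0] → [6, 16, -7]
step 7: apply [-1, +2, -2] → [5, 18, -9]
step 8: apply [+4, +0, +0] → [9, 18, -9]

[9, 18, -9]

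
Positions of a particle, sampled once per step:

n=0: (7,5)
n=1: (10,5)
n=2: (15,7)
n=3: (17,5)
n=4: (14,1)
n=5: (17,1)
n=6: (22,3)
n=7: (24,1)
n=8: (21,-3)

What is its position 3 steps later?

(31,-3)

Step-to-step displacements: (+3,+0), (+5,+2), (+2,-2), (-3,-4), (+3,+0), (+5,+2), (+2,-2), (-3,-4) — a repeating cycle of length 4.
step 9: apply (+3,+0) → (24,-3)
step 10: apply (+5,+2) → (29,-1)
step 11: apply (+2,-2) → (31,-3)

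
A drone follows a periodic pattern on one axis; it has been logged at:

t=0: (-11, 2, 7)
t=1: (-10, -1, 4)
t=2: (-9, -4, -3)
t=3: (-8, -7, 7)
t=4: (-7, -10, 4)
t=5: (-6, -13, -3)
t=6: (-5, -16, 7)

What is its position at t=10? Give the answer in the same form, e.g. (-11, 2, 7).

(-1, -28, 4)

The first coordinate changes by +1 each step, so at step 10 it is -11 + 10·(1) = -1.
The second coordinate changes by -3 each step, so at step 10 it is 2 + 10·(-3) = -28.
The third coordinate repeats the cycle [7, 4, -3] with period 3; step 10 mod 3 = 1, giving 4.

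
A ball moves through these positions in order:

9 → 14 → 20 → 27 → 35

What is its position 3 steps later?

Taking differences between consecutive positions: +5, +6, +7, +8. These grow by +1 each step.
step 5: 35 + 9 → 44
step 6: 44 + 10 → 54
step 7: 54 + 11 → 65

65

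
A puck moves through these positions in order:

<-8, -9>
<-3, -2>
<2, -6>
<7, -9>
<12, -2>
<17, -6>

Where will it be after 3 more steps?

The first coordinate changes by +5 each step, so at step 8 it is -8 + 8·(5) = 32.
The second coordinate repeats the cycle [-9, -2, -6] with period 3; step 8 mod 3 = 2, giving -6.

<32, -6>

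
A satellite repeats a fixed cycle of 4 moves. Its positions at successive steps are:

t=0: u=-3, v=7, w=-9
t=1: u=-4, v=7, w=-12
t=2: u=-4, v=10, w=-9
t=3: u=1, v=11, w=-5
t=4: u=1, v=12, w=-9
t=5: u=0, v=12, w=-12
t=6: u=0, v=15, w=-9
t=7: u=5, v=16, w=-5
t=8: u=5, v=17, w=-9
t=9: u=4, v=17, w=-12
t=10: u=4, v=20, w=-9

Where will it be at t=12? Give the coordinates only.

Step-to-step displacements: (-1,+0,-3), (+0,+3,+3), (+5,+1,+4), (+0,+1,-4), (-1,+0,-3), (+0,+3,+3), (+5,+1,+4), (+0,+1,-4), (-1,+0,-3), (+0,+3,+3) — a repeating cycle of length 4.
step 11: apply (+5,+1,+4) → u=9, v=21, w=-5
step 12: apply (+0,+1,-4) → u=9, v=22, w=-9

u=9, v=22, w=-9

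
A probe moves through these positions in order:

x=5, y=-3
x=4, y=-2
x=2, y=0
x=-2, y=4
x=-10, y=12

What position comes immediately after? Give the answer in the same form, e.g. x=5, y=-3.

Consecutive displacements (-1, +1), (-2, +2), (-4, +4), (-8, +8) scale by a factor of 2 each step.
step 5: x=-10, y=12 + (-16, +16) → x=-26, y=28

x=-26, y=28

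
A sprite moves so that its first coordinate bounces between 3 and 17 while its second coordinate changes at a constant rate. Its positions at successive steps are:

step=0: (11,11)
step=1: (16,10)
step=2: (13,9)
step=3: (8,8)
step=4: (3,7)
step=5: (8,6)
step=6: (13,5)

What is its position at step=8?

The first coordinate reflects between 3 and 17, moving 5 per step.
  step 7: 13 → 16
  step 8: 16 → 11
The second coordinate changes by -1 each step: at step 8 it is 3.

(11,3)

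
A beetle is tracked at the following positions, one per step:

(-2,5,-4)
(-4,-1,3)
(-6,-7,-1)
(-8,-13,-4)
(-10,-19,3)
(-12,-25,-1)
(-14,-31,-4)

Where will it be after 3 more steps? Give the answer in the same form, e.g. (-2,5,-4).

First: linear, -2 per step → -20 at step 9.
Second: linear, -6 per step → -49 at step 9.
Third: cycles through -4, 3, -1 every 3 steps. Step 9 lands at position 0 of the cycle → -4.

(-20,-49,-4)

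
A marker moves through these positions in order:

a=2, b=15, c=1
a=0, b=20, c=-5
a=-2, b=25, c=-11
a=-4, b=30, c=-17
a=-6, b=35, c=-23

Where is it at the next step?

a=-8, b=40, c=-29

The position changes by (-2, +5, -6) every step.
step 5: a=-6, b=35, c=-23 + (-2, +5, -6) → a=-8, b=40, c=-29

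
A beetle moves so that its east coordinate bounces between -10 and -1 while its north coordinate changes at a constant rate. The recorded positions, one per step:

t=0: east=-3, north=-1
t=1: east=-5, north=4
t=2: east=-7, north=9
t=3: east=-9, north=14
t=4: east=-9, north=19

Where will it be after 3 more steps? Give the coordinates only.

east=-3, north=34

The east coordinate travels 2 per step and bounces off the walls at -10 and -1.
  step 5: -9 → -7
  step 6: -7 → -5
  step 7: -5 → -3
The north coordinate changes by +5 each step: at step 7 it is 34.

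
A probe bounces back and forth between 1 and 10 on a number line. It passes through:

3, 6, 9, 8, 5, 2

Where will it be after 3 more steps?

9

The value reflects between 1 and 10, moving 3 per step.
  step 6: 2 → 3
  step 7: 3 → 6
  step 8: 6 → 9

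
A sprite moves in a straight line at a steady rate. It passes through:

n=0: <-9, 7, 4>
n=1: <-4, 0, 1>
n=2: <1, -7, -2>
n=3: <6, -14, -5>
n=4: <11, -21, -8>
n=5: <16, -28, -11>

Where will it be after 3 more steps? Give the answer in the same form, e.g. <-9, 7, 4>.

<31, -49, -20>

Each step adds <+5, -7, -3> to the position.
step 6: <16, -28, -11> + <+5, -7, -3> → <21, -35, -14>
step 7: <21, -35, -14> + <+5, -7, -3> → <26, -42, -17>
step 8: <26, -42, -17> + <+5, -7, -3> → <31, -49, -20>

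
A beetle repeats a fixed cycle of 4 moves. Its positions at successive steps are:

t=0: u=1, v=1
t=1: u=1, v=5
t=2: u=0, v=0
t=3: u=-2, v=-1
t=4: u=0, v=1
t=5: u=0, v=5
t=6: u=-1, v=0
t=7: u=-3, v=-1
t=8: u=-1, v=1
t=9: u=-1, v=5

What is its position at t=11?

u=-4, v=-1

Step-to-step displacements: (+0,+4), (-1,-5), (-2,-1), (+2,+2), (+0,+4), (-1,-5), (-2,-1), (+2,+2), (+0,+4) — a repeating cycle of length 4.
step 10: apply (-1,-5) → u=-2, v=0
step 11: apply (-2,-1) → u=-4, v=-1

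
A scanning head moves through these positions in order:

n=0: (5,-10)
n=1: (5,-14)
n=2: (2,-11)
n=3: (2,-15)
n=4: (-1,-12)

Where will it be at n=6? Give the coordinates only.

(-4,-13)

Differencing gives (+0,-4), (-3,+3), (+0,-4), (-3,+3). This is the pattern (+0,-4), (-3,+3) repeated.
step 5: apply (+0,-4) → (-1,-16)
step 6: apply (-3,+3) → (-4,-13)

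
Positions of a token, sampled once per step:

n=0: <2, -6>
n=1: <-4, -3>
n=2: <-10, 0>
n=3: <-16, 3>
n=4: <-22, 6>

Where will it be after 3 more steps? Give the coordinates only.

Each step adds <-6, +3> to the position.
step 5: <-22, 6> + <-6, +3> → <-28, 9>
step 6: <-28, 9> + <-6, +3> → <-34, 12>
step 7: <-34, 12> + <-6, +3> → <-40, 15>

<-40, 15>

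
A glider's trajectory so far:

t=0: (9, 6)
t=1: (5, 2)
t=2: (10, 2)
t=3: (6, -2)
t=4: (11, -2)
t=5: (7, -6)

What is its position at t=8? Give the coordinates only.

Differencing gives (-4, -4), (+5, +0), (-4, -4), (+5, +0), (-4, -4). This is the pattern (-4, -4), (+5, +0) repeated.
step 6: apply (+5, +0) → (12, -6)
step 7: apply (-4, -4) → (8, -10)
step 8: apply (+5, +0) → (13, -10)

(13, -10)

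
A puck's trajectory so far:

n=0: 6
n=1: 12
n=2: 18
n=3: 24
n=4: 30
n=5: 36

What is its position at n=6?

Each step adds +6 to the position.
step 6: 36 + 6 → 42

42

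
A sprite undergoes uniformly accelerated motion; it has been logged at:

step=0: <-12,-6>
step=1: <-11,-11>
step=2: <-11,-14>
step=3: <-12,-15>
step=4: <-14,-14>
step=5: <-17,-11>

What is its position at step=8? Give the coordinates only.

<-32,10>

Successive displacements: <+1,-5>, <+0,-3>, <-1,-1>, <-2,+1>, <-3,+3> — each changes by <-1,+2>.
step 6: <-17,-11> + <-4,+5> → <-21,-6>
step 7: <-21,-6> + <-5,+7> → <-26,1>
step 8: <-26,1> + <-6,+9> → <-32,10>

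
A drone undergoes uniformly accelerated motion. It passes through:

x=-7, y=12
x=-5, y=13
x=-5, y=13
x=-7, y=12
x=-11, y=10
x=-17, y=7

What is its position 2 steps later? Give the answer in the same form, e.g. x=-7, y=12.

x=-35, y=-2

Successive displacements: (+2,+1), (+0,+0), (-2,-1), (-4,-2), (-6,-3) — each changes by (-2,-1).
step 6: x=-17, y=7 + (-8,-4) → x=-25, y=3
step 7: x=-25, y=3 + (-10,-5) → x=-35, y=-2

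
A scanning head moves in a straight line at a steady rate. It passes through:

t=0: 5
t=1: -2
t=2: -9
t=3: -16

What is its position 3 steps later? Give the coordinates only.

-37

Constant displacement of -7 per step.
step 4: -16 − 7 → -23
step 5: -23 − 7 → -30
step 6: -30 − 7 → -37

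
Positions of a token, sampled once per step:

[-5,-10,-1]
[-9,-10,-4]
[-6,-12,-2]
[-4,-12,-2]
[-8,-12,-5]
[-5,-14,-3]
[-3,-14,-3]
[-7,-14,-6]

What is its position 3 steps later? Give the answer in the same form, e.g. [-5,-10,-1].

Differencing gives [-4,+0,-3], [+3,-2,+2], [+2,+0,+0], [-4,+0,-3], [+3,-2,+2], [+2,+0,+0], [-4,+0,-3]. This is the pattern [-4,+0,-3], [+3,-2,+2], [+2,+0,+0] repeated.
step 8: apply [+3,-2,+2] → [-4,-16,-4]
step 9: apply [+2,+0,+0] → [-2,-16,-4]
step 10: apply [-4,+0,-3] → [-6,-16,-7]

[-6,-16,-7]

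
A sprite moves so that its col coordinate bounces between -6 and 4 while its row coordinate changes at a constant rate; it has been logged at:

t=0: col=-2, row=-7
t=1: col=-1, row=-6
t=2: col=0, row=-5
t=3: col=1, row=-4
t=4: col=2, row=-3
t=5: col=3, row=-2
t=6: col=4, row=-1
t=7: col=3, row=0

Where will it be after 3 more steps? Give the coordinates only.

col=0, row=3

The col coordinate reflects between -6 and 4, moving 1 per step.
  step 8: 3 → 2
  step 9: 2 → 1
  step 10: 1 → 0
The row coordinate changes by +1 each step: at step 10 it is 3.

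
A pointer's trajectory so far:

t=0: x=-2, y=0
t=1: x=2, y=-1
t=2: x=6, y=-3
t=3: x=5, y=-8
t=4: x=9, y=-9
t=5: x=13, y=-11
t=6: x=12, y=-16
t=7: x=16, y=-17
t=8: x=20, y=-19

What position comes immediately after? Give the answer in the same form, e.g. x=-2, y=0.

x=19, y=-24

The moves between consecutive positions are (+4, -1), (+4, -2), (-1, -5), (+4, -1), (+4, -2), (-1, -5), (+4, -1), (+4, -2); they repeat the 3-cycle [(+4, -1), (+4, -2), (-1, -5)].
step 9: apply (-1, -5) → x=19, y=-24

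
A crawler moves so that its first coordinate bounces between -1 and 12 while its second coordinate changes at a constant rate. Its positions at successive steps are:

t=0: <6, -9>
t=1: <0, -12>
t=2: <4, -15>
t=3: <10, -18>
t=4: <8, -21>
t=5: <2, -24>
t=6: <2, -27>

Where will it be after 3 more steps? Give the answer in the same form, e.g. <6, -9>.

The first coordinate reflects between -1 and 12, moving 6 per step.
  step 7: 2 → 8
  step 8: 8 → 10
  step 9: 10 → 4
The second coordinate changes by -3 each step: at step 9 it is -36.

<4, -36>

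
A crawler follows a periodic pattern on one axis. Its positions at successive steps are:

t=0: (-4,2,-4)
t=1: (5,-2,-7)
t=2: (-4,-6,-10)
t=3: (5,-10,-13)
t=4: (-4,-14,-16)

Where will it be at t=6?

First: cycles through -4, 5 every 2 steps. Step 6 lands at position 0 of the cycle → -4.
Second: linear, -4 per step → -22 at step 6.
Third: linear, -3 per step → -22 at step 6.

(-4,-22,-22)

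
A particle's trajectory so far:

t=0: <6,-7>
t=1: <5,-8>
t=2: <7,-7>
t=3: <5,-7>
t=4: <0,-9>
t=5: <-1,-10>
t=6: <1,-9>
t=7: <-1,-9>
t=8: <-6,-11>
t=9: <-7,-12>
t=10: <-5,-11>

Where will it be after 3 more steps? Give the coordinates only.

<-13,-14>

Differencing gives <-1,-1>, <+2,+1>, <-2,+0>, <-5,-2>, <-1,-1>, <+2,+1>, <-2,+0>, <-5,-2>, <-1,-1>, <+2,+1>. This is the pattern <-1,-1>, <+2,+1>, <-2,+0>, <-5,-2> repeated.
step 11: apply <-2,+0> → <-7,-11>
step 12: apply <-5,-2> → <-12,-13>
step 13: apply <-1,-1> → <-13,-14>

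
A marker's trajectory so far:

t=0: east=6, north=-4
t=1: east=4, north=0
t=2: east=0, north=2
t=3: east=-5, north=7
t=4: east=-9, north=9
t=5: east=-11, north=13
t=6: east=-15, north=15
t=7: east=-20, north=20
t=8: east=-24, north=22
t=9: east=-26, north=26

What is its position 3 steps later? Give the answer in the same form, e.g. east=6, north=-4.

The moves between consecutive positions are (-2,+4), (-4,+2), (-5,+5), (-4,+2), (-2,+4), (-4,+2), (-5,+5), (-4,+2), (-2,+4); they repeat the 4-cycle [(-2,+4), (-4,+2), (-5,+5), (-4,+2)].
step 10: apply (-4,+2) → east=-30, north=28
step 11: apply (-5,+5) → east=-35, north=33
step 12: apply (-4,+2) → east=-39, north=35

east=-39, north=35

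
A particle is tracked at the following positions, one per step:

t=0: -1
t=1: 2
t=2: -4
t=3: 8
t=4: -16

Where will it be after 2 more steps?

Consecutive displacements +3, -6, +12, -24 scale by a factor of -2 each step.
step 5: -16 + 48 → 32
step 6: 32 − 96 → -64

-64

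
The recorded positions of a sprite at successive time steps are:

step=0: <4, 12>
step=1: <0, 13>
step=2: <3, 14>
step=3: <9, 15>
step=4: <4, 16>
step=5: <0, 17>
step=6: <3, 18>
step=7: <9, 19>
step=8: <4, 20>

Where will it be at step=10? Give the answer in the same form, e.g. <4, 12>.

<3, 22>

The first coordinate repeats the cycle [4, 0, 3, 9] with period 4; step 10 mod 4 = 2, giving 3.
The second coordinate changes by +1 each step, so at step 10 it is 12 + 10·(1) = 22.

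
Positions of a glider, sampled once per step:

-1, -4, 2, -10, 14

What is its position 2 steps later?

62

Consecutive displacements -3, +6, -12, +24 scale by a factor of -2 each step.
step 5: 14 − 48 → -34
step 6: -34 + 96 → 62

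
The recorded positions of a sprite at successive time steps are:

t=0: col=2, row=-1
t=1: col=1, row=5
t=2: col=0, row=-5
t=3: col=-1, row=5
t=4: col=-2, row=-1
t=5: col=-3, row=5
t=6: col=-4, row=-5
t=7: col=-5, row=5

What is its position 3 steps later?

The col coordinate changes by -1 each step, so at step 10 it is 2 + 10·(-1) = -8.
The row coordinate repeats the cycle [-1, 5, -5, 5] with period 4; step 10 mod 4 = 2, giving -5.

col=-8, row=-5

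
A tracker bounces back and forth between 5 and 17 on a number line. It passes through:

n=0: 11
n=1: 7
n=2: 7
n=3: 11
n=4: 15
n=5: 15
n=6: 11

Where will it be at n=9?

The value travels 4 per step and bounces off the walls at 5 and 17.
  step 7: 11 → 7
  step 8: 7 → 7
  step 9: 7 → 11

11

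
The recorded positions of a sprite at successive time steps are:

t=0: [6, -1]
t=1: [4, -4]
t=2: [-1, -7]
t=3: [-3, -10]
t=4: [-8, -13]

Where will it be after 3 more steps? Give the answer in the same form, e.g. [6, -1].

[-17, -22]

The moves between consecutive positions are [-2, -3], [-5, -3], [-2, -3], [-5, -3]; they repeat the 2-cycle [[-2, -3], [-5, -3]].
step 5: apply [-2, -3] → [-10, -16]
step 6: apply [-5, -3] → [-15, -19]
step 7: apply [-2, -3] → [-17, -22]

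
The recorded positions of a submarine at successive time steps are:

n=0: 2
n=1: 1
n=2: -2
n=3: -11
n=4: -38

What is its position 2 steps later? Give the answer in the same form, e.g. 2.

The jumps are -1, -3, -9, -27 — a geometric progression with ratio 3.
step 5: -38 − 81 → -119
step 6: -119 − 243 → -362

-362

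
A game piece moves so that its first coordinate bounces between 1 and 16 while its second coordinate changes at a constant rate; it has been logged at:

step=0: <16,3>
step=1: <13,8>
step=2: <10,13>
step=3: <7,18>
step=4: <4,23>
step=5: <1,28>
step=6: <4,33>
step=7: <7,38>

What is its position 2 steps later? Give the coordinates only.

<13,48>

The first coordinate travels 3 per step and bounces off the walls at 1 and 16.
  step 8: 7 → 10
  step 9: 10 → 13
The second coordinate changes by +5 each step: at step 9 it is 48.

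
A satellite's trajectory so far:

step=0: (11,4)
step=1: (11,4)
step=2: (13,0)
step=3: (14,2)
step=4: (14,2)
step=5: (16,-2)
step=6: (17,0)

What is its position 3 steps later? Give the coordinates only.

Differencing gives (+0,+0), (+2,-4), (+1,+2), (+0,+0), (+2,-4), (+1,+2). This is the pattern (+0,+0), (+2,-4), (+1,+2) repeated.
step 7: apply (+0,+0) → (17,0)
step 8: apply (+2,-4) → (19,-4)
step 9: apply (+1,+2) → (20,-2)

(20,-2)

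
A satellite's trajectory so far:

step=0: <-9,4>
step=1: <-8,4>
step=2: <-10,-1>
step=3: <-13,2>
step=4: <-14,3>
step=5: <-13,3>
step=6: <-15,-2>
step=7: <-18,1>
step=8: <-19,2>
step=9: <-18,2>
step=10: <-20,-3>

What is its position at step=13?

Differencing gives <+1,+0>, <-2,-5>, <-3,+3>, <-1,+1>, <+1,+0>, <-2,-5>, <-3,+3>, <-1,+1>, <+1,+0>, <-2,-5>. This is the pattern <+1,+0>, <-2,-5>, <-3,+3>, <-1,+1> repeated.
step 11: apply <-3,+3> → <-23,0>
step 12: apply <-1,+1> → <-24,1>
step 13: apply <+1,+0> → <-23,1>

<-23,1>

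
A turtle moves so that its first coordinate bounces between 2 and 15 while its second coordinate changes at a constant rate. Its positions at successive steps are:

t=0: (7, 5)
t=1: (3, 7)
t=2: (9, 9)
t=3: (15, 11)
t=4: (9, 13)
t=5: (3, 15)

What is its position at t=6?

The first coordinate travels 6 per step and bounces off the walls at 2 and 15.
  step 6: 3 → 7
The second coordinate changes by +2 each step: at step 6 it is 17.

(7, 17)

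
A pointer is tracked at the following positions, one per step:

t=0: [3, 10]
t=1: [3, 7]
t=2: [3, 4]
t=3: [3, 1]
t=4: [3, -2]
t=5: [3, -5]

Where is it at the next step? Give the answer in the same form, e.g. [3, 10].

[3, -8]

Constant displacement of [+0, -3] per step.
step 6: [3, -5] + [+0, -3] → [3, -8]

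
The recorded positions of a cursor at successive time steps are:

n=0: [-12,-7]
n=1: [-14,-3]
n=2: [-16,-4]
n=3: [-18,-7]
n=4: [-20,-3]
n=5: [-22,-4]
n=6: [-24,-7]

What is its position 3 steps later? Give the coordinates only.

The first coordinate changes by -2 each step, so at step 9 it is -12 + 9·(-2) = -30.
The second coordinate repeats the cycle [-7, -3, -4] with period 3; step 9 mod 3 = 0, giving -7.

[-30,-7]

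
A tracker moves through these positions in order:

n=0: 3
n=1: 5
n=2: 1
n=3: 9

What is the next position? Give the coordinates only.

Step-to-step displacements: +2, -4, +8; each is -2× the previous.
step 4: 9 − 16 → -7

-7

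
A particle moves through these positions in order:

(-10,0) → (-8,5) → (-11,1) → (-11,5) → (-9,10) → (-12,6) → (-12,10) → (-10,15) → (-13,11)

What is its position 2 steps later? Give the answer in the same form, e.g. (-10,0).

The moves between consecutive positions are (+2,+5), (-3,-4), (+0,+4), (+2,+5), (-3,-4), (+0,+4), (+2,+5), (-3,-4); they repeat the 3-cycle [(+2,+5), (-3,-4), (+0,+4)].
step 9: apply (+0,+4) → (-13,15)
step 10: apply (+2,+5) → (-11,20)

(-11,20)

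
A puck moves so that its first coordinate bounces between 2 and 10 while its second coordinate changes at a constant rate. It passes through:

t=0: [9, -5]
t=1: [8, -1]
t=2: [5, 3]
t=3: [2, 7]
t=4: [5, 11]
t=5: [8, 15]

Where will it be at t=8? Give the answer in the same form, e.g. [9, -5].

The first coordinate travels 3 per step and bounces off the walls at 2 and 10.
  step 6: 8 → 9
  step 7: 9 → 6
  step 8: 6 → 3
The second coordinate changes by +4 each step: at step 8 it is 27.

[3, 27]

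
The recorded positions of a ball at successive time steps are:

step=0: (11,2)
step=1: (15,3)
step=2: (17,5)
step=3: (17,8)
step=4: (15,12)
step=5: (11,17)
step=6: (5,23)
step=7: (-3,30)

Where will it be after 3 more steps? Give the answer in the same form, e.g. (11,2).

First differences are (+4,+1), (+2,+2), (+0,+3), (-2,+4), (-4,+5), (-6,+6), (-8,+7); their common second difference is (-2,+1) (constant acceleration).
step 8: (-3,30) + (-10,+8) → (-13,38)
step 9: (-13,38) + (-12,+9) → (-25,47)
step 10: (-25,47) + (-14,+10) → (-39,57)

(-39,57)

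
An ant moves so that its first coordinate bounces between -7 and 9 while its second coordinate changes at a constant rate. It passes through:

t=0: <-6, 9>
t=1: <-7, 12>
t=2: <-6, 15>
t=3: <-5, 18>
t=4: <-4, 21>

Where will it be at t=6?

The first coordinate reflects between -7 and 9, moving 1 per step.
  step 5: -4 → -3
  step 6: -3 → -2
The second coordinate changes by +3 each step: at step 6 it is 27.

<-2, 27>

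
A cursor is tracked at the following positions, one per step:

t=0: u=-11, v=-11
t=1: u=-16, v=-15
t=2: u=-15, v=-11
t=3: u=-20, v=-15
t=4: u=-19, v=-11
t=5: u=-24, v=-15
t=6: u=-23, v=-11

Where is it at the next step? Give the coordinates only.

Differencing gives (-5,-4), (+1,+4), (-5,-4), (+1,+4), (-5,-4), (+1,+4). This is the pattern (-5,-4), (+1,+4) repeated.
step 7: apply (-5,-4) → u=-28, v=-15

u=-28, v=-15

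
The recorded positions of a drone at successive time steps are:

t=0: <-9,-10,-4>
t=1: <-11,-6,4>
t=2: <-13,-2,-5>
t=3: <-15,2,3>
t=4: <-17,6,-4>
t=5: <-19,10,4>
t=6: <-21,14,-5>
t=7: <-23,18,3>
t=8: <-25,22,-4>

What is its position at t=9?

First: linear, -2 per step → -27 at step 9.
Second: linear, +4 per step → 26 at step 9.
Third: cycles through -4, 4, -5, 3 every 4 steps. Step 9 lands at position 1 of the cycle → 4.

<-27,26,4>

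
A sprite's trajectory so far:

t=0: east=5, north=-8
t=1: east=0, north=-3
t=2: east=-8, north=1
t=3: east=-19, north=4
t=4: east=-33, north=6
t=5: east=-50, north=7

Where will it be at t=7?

Successive displacements: (-5,+5), (-8,+4), (-11,+3), (-14,+2), (-17,+1) — each changes by (-3,-1).
step 6: east=-50, north=7 + (-20,+0) → east=-70, north=7
step 7: east=-70, north=7 + (-23,-1) → east=-93, north=6

east=-93, north=6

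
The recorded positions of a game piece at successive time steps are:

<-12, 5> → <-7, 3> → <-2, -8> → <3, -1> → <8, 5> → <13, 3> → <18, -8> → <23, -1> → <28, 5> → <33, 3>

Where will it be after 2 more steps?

First: linear, +5 per step → 43 at step 11.
Second: cycles through 5, 3, -8, -1 every 4 steps. Step 11 lands at position 3 of the cycle → -1.

<43, -1>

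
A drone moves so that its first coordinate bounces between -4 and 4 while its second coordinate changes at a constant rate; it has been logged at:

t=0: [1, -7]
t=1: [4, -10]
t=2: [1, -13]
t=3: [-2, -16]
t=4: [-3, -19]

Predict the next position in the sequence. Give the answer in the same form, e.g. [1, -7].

The first coordinate reflects between -4 and 4, moving 3 per step.
  step 5: -3 → 0
The second coordinate changes by -3 each step: at step 5 it is -22.

[0, -22]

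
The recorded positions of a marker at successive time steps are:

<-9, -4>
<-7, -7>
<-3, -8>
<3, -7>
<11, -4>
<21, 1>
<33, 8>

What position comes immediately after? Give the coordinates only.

<47, 17>

Successive displacements: <+2, -3>, <+4, -1>, <+6, +1>, <+8, +3>, <+10, +5>, <+12, +7> — each changes by <+2, +2>.
step 7: <33, 8> + <+14, +9> → <47, 17>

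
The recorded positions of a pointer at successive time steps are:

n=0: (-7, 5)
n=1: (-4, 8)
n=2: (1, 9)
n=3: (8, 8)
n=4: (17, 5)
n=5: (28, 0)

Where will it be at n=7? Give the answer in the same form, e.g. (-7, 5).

Successive displacements: (+3, +3), (+5, +1), (+7, -1), (+9, -3), (+11, -5) — each changes by (+2, -2).
step 6: (28, 0) + (+13, -7) → (41, -7)
step 7: (41, -7) + (+15, -9) → (56, -16)

(56, -16)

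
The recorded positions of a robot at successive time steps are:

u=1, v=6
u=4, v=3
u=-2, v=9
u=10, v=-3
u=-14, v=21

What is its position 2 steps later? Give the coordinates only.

Consecutive displacements (+3,-3), (-6,+6), (+12,-12), (-24,+24) scale by a factor of -2 each step.
step 5: u=-14, v=21 + (+48,-48) → u=34, v=-27
step 6: u=34, v=-27 + (-96,+96) → u=-62, v=69

u=-62, v=69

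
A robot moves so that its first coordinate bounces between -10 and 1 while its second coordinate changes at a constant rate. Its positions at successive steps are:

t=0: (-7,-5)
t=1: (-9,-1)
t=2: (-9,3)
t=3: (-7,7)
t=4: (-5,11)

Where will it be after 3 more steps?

(1,23)

The first coordinate travels 2 per step and bounces off the walls at -10 and 1.
  step 5: -5 → -3
  step 6: -3 → -1
  step 7: -1 → 1
The second coordinate changes by +4 each step: at step 7 it is 23.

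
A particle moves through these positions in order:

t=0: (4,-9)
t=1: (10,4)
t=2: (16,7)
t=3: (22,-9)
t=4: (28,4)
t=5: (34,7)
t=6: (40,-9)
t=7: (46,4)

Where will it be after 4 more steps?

(70,7)

The first coordinate changes by +6 each step, so at step 11 it is 4 + 11·(6) = 70.
The second coordinate repeats the cycle [-9, 4, 7] with period 3; step 11 mod 3 = 2, giving 7.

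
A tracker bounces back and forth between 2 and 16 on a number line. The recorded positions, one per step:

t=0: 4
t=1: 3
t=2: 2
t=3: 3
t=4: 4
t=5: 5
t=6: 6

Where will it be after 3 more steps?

The value reflects between 2 and 16, moving 1 per step.
  step 7: 6 → 7
  step 8: 7 → 8
  step 9: 8 → 9

9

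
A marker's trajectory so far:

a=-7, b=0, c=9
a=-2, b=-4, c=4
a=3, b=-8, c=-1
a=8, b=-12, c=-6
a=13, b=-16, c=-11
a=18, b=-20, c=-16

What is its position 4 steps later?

a=38, b=-36, c=-36

Constant displacement of (+5,-4,-5) per step.
step 6: a=18, b=-20, c=-16 + (+5,-4,-5) → a=23, b=-24, c=-21
step 7: a=23, b=-24, c=-21 + (+5,-4,-5) → a=28, b=-28, c=-26
step 8: a=28, b=-28, c=-26 + (+5,-4,-5) → a=33, b=-32, c=-31
step 9: a=33, b=-32, c=-31 + (+5,-4,-5) → a=38, b=-36, c=-36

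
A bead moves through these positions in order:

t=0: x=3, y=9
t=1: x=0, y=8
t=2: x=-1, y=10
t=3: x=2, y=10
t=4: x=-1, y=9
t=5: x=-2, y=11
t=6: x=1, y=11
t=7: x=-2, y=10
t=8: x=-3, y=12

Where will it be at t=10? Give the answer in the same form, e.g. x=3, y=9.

x=-3, y=11

Differencing gives (-3, -1), (-1, +2), (+3, +0), (-3, -1), (-1, +2), (+3, +0), (-3, -1), (-1, +2). This is the pattern (-3, -1), (-1, +2), (+3, +0) repeated.
step 9: apply (+3, +0) → x=0, y=12
step 10: apply (-3, -1) → x=-3, y=11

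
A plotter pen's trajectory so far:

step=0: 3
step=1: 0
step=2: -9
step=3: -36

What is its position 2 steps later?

Consecutive displacements -3, -9, -27 scale by a factor of 3 each step.
step 4: -36 − 81 → -117
step 5: -117 − 243 → -360

-360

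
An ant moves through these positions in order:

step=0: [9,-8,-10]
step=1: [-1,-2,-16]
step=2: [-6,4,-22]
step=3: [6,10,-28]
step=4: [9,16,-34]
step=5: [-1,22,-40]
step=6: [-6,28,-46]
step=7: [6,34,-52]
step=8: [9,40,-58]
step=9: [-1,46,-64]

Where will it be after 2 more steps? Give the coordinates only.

[6,58,-76]

First: cycles through 9, -1, -6, 6 every 4 steps. Step 11 lands at position 3 of the cycle → 6.
Second: linear, +6 per step → 58 at step 11.
Third: linear, -6 per step → -76 at step 11.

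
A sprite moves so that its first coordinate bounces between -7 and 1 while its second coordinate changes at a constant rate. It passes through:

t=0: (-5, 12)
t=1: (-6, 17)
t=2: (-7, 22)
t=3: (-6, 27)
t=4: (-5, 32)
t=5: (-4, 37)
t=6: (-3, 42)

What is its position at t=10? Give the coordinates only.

(1, 62)

The first coordinate reflects between -7 and 1, moving 1 per step.
  step 7: -3 → -2
  step 8: -2 → -1
  step 9: -1 → 0
  step 10: 0 → 1
The second coordinate changes by +5 each step: at step 10 it is 62.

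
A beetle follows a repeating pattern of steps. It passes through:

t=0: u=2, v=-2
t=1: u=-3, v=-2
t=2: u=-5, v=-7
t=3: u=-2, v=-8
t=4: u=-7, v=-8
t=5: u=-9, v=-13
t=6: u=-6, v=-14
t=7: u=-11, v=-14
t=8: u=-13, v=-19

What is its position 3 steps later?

The moves between consecutive positions are (-5,+0), (-2,-5), (+3,-1), (-5,+0), (-2,-5), (+3,-1), (-5,+0), (-2,-5); they repeat the 3-cycle [(-5,+0), (-2,-5), (+3,-1)].
step 9: apply (+3,-1) → u=-10, v=-20
step 10: apply (-5,+0) → u=-15, v=-20
step 11: apply (-2,-5) → u=-17, v=-25

u=-17, v=-25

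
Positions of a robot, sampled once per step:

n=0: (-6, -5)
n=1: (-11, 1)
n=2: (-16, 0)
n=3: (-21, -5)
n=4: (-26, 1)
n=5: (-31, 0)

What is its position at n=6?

(-36, -5)

First: linear, -5 per step → -36 at step 6.
Second: cycles through -5, 1, 0 every 3 steps. Step 6 lands at position 0 of the cycle → -5.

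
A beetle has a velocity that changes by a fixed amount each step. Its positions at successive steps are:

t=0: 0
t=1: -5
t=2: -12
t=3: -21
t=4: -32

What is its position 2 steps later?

-60

First differences are -5, -7, -9, -11; their common second difference is -2 (constant acceleration).
step 5: -32 − 13 → -45
step 6: -45 − 15 → -60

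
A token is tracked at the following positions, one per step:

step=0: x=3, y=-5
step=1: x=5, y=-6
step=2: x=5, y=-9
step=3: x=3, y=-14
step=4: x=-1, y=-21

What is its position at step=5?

First differences are (+2, -1), (+0, -3), (-2, -5), (-4, -7); their common second difference is (-2, -2) (constant acceleration).
step 5: x=-1, y=-21 + (-6, -9) → x=-7, y=-30

x=-7, y=-30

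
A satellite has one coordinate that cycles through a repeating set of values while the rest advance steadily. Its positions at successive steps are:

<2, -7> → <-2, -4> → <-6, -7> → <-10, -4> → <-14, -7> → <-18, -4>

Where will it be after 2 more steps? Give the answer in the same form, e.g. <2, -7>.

First: linear, -4 per step → -26 at step 7.
Second: cycles through -7, -4 every 2 steps. Step 7 lands at position 1 of the cycle → -4.

<-26, -4>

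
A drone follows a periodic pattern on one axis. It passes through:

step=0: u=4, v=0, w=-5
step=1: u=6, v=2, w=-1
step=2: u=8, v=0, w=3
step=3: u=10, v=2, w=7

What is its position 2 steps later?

U: linear, +2 per step → 14 at step 5.
V: cycles through 0, 2 every 2 steps. Step 5 lands at position 1 of the cycle → 2.
W: linear, +4 per step → 15 at step 5.

u=14, v=2, w=15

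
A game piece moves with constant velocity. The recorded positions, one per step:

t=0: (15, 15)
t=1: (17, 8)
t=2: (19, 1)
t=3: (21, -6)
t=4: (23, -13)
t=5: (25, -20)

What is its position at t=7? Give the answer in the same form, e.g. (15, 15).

Constant displacement of (+2, -7) per step.
step 6: (25, -20) + (+2, -7) → (27, -27)
step 7: (27, -27) + (+2, -7) → (29, -34)

(29, -34)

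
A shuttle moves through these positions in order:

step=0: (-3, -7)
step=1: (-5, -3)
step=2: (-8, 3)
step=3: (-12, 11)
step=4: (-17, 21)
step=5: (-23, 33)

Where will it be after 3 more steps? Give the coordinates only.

(-47, 81)

First differences are (-2, +4), (-3, +6), (-4, +8), (-5, +10), (-6, +12); their common second difference is (-1, +2) (constant acceleration).
step 6: (-23, 33) + (-7, +14) → (-30, 47)
step 7: (-30, 47) + (-8, +16) → (-38, 63)
step 8: (-38, 63) + (-9, +18) → (-47, 81)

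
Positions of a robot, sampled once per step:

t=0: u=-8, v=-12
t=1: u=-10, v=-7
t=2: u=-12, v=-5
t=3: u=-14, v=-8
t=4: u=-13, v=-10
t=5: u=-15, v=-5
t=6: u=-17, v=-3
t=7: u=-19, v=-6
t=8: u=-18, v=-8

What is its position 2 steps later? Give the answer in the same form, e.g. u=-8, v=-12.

u=-22, v=-1

The moves between consecutive positions are (-2,+5), (-2,+2), (-2,-3), (+1,-2), (-2,+5), (-2,+2), (-2,-3), (+1,-2); they repeat the 4-cycle [(-2,+5), (-2,+2), (-2,-3), (+1,-2)].
step 9: apply (-2,+5) → u=-20, v=-3
step 10: apply (-2,+2) → u=-22, v=-1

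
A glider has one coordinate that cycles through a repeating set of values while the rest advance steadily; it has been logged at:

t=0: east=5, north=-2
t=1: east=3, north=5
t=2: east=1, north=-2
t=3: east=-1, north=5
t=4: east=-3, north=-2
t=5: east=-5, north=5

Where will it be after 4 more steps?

east=-13, north=5

The east coordinate changes by -2 each step, so at step 9 it is 5 + 9·(-2) = -13.
The north coordinate repeats the cycle [-2, 5] with period 2; step 9 mod 2 = 1, giving 5.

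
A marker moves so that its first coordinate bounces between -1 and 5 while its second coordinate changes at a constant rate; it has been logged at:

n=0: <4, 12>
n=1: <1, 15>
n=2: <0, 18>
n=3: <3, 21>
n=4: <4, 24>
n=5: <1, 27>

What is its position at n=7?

<3, 33>

The first coordinate reflects between -1 and 5, moving 3 per step.
  step 6: 1 → 0
  step 7: 0 → 3
The second coordinate changes by +3 each step: at step 7 it is 33.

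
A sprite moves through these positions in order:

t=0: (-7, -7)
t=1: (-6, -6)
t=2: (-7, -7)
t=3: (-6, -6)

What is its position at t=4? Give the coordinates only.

Consecutive displacements (+1, +1), (-1, -1), (+1, +1) scale by a factor of -1 each step.
step 4: (-6, -6) + (-1, -1) → (-7, -7)

(-7, -7)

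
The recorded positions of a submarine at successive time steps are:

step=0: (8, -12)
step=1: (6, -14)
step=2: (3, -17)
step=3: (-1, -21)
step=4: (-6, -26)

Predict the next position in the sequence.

Taking differences between consecutive positions: (-2, -2), (-3, -3), (-4, -4), (-5, -5). These grow by (-1, -1) each step.
step 5: (-6, -26) + (-6, -6) → (-12, -32)

(-12, -32)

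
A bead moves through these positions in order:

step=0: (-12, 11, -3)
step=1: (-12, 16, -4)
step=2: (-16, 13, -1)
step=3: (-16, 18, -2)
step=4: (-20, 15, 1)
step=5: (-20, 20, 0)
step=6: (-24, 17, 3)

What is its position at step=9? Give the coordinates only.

Differencing gives (+0, +5, -1), (-4, -3, +3), (+0, +5, -1), (-4, -3, +3), (+0, +5, -1), (-4, -3, +3). This is the pattern (+0, +5, -1), (-4, -3, +3) repeated.
step 7: apply (+0, +5, -1) → (-24, 22, 2)
step 8: apply (-4, -3, +3) → (-28, 19, 5)
step 9: apply (+0, +5, -1) → (-28, 24, 4)

(-28, 24, 4)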